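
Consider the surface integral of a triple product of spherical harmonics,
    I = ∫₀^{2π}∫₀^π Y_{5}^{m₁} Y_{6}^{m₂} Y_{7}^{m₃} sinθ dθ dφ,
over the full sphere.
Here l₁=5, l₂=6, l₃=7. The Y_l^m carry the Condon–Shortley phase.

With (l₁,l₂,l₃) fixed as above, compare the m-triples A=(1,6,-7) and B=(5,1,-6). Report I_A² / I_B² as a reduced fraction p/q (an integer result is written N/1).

33/40

Same 5,6,7: normalisation and zero-m 3j drop out of the ratio.
A: Δ: 4! 6! 8! / 19! → 1/174594420; sum: t=4:+1/696729600 = 1/696729600; 3j²(5 6 7; 1 6 -7) = Δ·Π!·Σ² = 11/1292  (sign +1)
B: Δ: 4! 6! 8! / 19! → 1/174594420; sum: t=0:+1/87091200 = 1/87091200; 3j²(5 6 7; 5 1 -6) = Δ·Π!·Σ² = 10/969  (sign -1)
I_A²/I_B² = (11/1292)/(10/969) = 33/40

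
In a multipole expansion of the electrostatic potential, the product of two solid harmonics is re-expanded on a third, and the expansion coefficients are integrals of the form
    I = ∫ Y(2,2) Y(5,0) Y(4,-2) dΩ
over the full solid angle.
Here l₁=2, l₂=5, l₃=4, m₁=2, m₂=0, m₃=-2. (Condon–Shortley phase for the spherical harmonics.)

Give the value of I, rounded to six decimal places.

0.000000

L=11 odd ⇒ parity kills the (l;000) factor ⇒ I = 0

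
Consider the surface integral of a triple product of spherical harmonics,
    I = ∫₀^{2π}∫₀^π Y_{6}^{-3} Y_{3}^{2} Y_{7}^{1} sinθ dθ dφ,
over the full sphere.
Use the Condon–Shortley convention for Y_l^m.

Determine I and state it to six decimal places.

0.167202

Rules hold: Σm=0, L=16 even, 3≤7≤9.
N = 13·7·15 = 1365
Δ = 2!·10!·4!/17! = 1/2042040
Racah Σ t=0..2: t=0:+1/207360 t=1:−1/57600 t=2:+1/207360 = -1/129600
⇒ 3j(6 3 7; 0 0 0)² = 168/12155, sgn +1
Racah Σ t=1..2: t=1:−1/1935360 t=2:+1/362880 = 13/5806080
⇒ 3j(6 3 7; -3 2 1)² = 195/10472, sgn +1
4πI² = N·(3j₀)²·(3jₘ)² = 12285/34969
I = +1·√(0.351311/4π) = 0.16720184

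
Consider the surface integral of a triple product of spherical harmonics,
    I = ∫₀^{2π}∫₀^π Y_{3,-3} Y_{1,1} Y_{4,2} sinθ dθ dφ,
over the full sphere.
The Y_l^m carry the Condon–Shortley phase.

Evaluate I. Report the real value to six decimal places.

0.061558

m-sum 0 ✓  L=8 even ✓  2≤4≤4 ✓
Π(2lᵢ+1) = 7×3×9 = 189
triangle coeff Δ(3,1,4) = 1/252
Σ_t [0,0]: t=0:+1/36 = 1/36
(3j)²=4/63 [(3 1 4; 0 0 0)], sign=+1
Σ_t [0,0]: t=0:+1/1440 = 1/1440
(3j)²=1/252 [(3 1 4; -3 1 2)], sign=+1
⇒ 4πI² = 1/21
I = (+1)√(1/21/(4π)) = 0.06155813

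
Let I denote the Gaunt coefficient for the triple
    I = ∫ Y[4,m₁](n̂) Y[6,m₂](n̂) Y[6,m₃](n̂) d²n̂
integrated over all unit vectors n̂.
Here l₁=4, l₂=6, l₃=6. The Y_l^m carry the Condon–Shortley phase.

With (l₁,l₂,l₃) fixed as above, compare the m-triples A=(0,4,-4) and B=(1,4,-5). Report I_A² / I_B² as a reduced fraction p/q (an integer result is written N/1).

Same 4,6,6: normalisation and zero-m 3j drop out of the ratio.
A: Δ: 4! 4! 8! / 17! → 1/15315300; sum: t=2:+1/645120 t=3:−1/181440 t=4:+1/829440 = -1/362880; 3j²(4 6 6; 0 4 -4) = Δ·Π!·Σ² = 256/17017  (sign -1)
B: Δ: 4! 4! 8! / 17! → 1/15315300; sum: t=2:+1/967680 t=3:−1/725760 = -1/2903040; 3j²(4 6 6; 1 4 -5) = Δ·Π!·Σ² = 5/3094  (sign +1)
I_A²/I_B² = (256/17017)/(5/3094) = 512/55

512/55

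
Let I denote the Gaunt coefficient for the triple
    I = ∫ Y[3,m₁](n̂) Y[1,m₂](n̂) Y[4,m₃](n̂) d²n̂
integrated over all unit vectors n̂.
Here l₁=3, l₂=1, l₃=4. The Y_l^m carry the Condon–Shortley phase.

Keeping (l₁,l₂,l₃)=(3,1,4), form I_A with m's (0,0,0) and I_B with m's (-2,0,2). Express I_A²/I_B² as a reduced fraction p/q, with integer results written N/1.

Same 3,1,4: normalisation and zero-m 3j drop out of the ratio.
A: Δ: 0! 6! 2! / 9! → 1/252; sum: t=0:+1/36 = 1/36; 3j²(3 1 4; 0 0 0) = Δ·Π!·Σ² = 4/63  (sign +1)
B: Δ: 0! 6! 2! / 9! → 1/252; sum: t=0:+1/120 = 1/120; 3j²(3 1 4; -2 0 2) = Δ·Π!·Σ² = 1/21  (sign +1)
I_A²/I_B² = (4/63)/(1/21) = 4/3

4/3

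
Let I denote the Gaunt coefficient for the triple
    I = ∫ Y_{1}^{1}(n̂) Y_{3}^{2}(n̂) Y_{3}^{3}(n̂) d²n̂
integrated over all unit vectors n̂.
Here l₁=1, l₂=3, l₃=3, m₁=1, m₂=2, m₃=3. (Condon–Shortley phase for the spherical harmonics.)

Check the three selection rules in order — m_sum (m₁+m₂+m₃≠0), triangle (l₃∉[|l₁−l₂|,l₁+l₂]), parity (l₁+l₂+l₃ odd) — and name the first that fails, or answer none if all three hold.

m_sum

Σmᵢ = 6  ✗
l₃∈[|l₁−l₂|,l₁+l₂]=[2,4], have l₃=3
Σlᵢ = 7 ⇒ odd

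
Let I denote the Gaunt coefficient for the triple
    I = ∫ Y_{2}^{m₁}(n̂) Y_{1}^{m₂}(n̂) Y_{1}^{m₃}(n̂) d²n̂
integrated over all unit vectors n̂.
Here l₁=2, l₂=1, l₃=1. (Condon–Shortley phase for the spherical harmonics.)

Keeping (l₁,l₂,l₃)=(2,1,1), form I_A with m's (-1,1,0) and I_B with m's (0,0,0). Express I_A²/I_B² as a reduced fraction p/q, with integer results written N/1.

3/4

Shared (l₁,l₂,l₃)=(2,1,1): N and (l;000)² cancel in I_A²/I_B².
A: Δ = 2!·2!·0!/5! = 1/30; Racah Σ t=2..2: t=2:+1/2 = 1/2; ⇒ 3j(2 1 1; -1 1 0)² = 1/10, sgn -1
B: Δ = 2!·2!·0!/5! = 1/30; Racah Σ t=1..1: t=1:−1/1 = -1/1; ⇒ 3j(2 1 1; 0 0 0)² = 2/15, sgn +1
I_A²/I_B² = (1/10)/(2/15) = 3/4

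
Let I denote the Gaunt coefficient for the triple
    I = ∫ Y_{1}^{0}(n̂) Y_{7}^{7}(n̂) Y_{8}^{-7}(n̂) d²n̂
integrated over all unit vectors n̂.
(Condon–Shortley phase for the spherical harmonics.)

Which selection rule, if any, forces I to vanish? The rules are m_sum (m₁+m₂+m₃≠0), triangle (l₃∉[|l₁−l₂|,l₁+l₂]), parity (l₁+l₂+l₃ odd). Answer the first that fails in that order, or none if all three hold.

none

m₁+m₂+m₃ = 0 + 7 − 7 = 0  ✓
triangle: |1−7|=6 ≤ l₃=8 ≤ 1+7=8  ✓
parity: l₁+l₂+l₃ = 16 is even  ✓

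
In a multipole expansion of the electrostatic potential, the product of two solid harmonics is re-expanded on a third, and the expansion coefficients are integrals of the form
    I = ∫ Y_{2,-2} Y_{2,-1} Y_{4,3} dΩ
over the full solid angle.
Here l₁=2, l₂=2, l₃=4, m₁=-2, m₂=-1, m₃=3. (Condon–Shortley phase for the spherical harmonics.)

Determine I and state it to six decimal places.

m-sum 0 ✓  L=8 even ✓  0≤4≤4 ✓
Π(2lᵢ+1) = 5×5×9 = 225
triangle coeff Δ(2,2,4) = 1/630
Σ_t [0,0]: t=0:+1/16 = 1/16
(3j)²=2/35 [(2 2 4; 0 0 0)], sign=+1
Σ_t [0,0]: t=0:+1/144 = 1/144
(3j)²=1/18 [(2 2 4; -2 -1 3)], sign=-1
⇒ 4πI² = 5/7
I = (-1)√(5/7/(4π)) = -0.23841361

-0.238414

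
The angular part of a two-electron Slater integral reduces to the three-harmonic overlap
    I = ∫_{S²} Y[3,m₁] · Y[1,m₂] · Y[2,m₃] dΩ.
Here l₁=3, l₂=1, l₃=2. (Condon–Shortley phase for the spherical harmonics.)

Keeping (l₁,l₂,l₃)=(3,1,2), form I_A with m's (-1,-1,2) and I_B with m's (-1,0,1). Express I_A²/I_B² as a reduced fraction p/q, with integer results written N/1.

1/8

Same 3,1,2: normalisation and zero-m 3j drop out of the ratio.
A: Δ: 2! 4! 0! / 7! → 1/105; sum: t=0:+1/48 = 1/48; 3j²(3 1 2; -1 -1 2) = Δ·Π!·Σ² = 1/105  (sign +1)
B: Δ: 2! 4! 0! / 7! → 1/105; sum: t=1:−1/6 = -1/6; 3j²(3 1 2; -1 0 1) = Δ·Π!·Σ² = 8/105  (sign +1)
I_A²/I_B² = (1/105)/(8/105) = 1/8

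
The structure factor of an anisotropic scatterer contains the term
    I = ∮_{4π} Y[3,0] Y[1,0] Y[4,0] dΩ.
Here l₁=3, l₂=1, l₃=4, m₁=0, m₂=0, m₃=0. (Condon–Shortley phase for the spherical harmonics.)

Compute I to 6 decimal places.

0.246233

Rules hold: Σm=0, L=8 even, 2≤4≤4.
N = 7·3·9 = 189
Δ = 0!·6!·2!/9! = 1/252
Racah Σ t=0..0: t=0:+1/36 = 1/36
⇒ 3j(3 1 4; 0 0 0)² = 4/63, sgn +1
(m-triple is (0,0,0) — same symbol as above.)
4πI² = N·(3j₀)²·(3jₘ)² = 16/21
I = +1·√(0.761905/4π) = 0.24623252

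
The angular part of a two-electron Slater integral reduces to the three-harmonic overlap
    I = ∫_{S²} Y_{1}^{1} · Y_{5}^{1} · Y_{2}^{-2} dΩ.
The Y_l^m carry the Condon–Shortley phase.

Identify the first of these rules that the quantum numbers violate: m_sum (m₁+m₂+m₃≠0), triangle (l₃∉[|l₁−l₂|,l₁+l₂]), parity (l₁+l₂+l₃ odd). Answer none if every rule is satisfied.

azimuthal sum: 1 + 1 − 2 = 0  ✓
4 ≤ 2 ≤ 6 (triangle on l)  ✗
L = 1 + 5 + 2 = 8 (even)

triangle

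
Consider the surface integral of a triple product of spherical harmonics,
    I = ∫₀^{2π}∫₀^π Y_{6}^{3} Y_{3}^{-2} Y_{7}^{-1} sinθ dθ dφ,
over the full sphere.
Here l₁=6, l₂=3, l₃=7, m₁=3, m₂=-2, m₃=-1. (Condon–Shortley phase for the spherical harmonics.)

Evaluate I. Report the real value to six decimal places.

m-sum 0 ✓  L=16 even ✓  3≤7≤9 ✓
Π(2lᵢ+1) = 13×7×15 = 1365
triangle coeff Δ(6,3,7) = 1/2042040
Σ_t [0,2]: t=0:+1/207360 t=1:−1/57600 t=2:+1/207360 = -1/129600
(3j)²=168/12155 [(6 3 7; 0 0 0)], sign=+1
Σ_t [0,1]: t=0:+1/362880 t=1:−1/1935360 = 13/5806080
(3j)²=195/10472 [(6 3 7; 3 -2 -1)], sign=+1
⇒ 4πI² = 12285/34969
I = (+1)√(12285/34969/(4π)) = 0.16720184

0.167202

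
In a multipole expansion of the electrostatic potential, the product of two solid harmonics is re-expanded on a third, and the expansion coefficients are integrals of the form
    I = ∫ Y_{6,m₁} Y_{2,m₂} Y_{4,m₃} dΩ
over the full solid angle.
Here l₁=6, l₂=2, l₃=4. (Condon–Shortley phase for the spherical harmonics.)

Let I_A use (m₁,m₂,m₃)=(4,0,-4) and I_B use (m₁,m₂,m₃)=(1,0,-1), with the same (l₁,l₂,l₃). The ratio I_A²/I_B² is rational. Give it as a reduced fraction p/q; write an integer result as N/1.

Shared (l₁,l₂,l₃)=(6,2,4): N and (l;000)² cancel in I_A²/I_B².
A: Δ = 4!·8!·0!/13! = 1/6435; Racah Σ t=2..2: t=2:+1/161280 = 1/161280; ⇒ 3j(6 2 4; 4 0 -4)² = 1/143, sgn +1
B: Δ = 4!·8!·0!/13! = 1/6435; Racah Σ t=2..2: t=2:+1/2880 = 1/2880; ⇒ 3j(6 2 4; 1 0 -1)² = 14/429, sgn -1
I_A²/I_B² = (1/143)/(14/429) = 3/14

3/14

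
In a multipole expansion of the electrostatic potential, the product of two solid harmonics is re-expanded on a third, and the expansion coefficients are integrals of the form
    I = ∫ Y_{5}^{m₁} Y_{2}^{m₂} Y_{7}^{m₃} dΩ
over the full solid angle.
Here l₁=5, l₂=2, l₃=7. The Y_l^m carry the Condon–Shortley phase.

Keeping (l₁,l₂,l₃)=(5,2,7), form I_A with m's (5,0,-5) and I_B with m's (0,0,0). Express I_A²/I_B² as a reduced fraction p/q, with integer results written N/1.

Shared (l₁,l₂,l₃)=(5,2,7): N and (l;000)² cancel in I_A²/I_B².
A: Δ = 0!·10!·4!/15! = 1/15015; Racah Σ t=0..0: t=0:+1/14515200 = 1/14515200; ⇒ 3j(5 2 7; 5 0 -5)² = 2/455, sgn +1
B: Δ = 0!·10!·4!/15! = 1/15015; Racah Σ t=0..0: t=0:+1/57600 = 1/57600; ⇒ 3j(5 2 7; 0 0 0)² = 21/715, sgn -1
I_A²/I_B² = (2/455)/(21/715) = 22/147

22/147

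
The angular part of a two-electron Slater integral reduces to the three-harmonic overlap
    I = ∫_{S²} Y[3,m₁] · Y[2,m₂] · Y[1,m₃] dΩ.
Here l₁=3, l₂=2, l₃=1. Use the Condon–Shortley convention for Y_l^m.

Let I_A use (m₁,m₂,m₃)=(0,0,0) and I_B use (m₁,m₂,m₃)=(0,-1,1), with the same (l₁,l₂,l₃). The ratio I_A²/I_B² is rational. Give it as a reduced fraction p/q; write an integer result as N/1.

3/1

Same 3,2,1: normalisation and zero-m 3j drop out of the ratio.
A: Δ: 4! 2! 0! / 7! → 1/105; sum: t=2:+1/4 = 1/4; 3j²(3 2 1; 0 0 0) = Δ·Π!·Σ² = 3/35  (sign -1)
B: Δ: 4! 2! 0! / 7! → 1/105; sum: t=1:−1/12 = -1/12; 3j²(3 2 1; 0 -1 1) = Δ·Π!·Σ² = 1/35  (sign -1)
I_A²/I_B² = (3/35)/(1/35) = 3/1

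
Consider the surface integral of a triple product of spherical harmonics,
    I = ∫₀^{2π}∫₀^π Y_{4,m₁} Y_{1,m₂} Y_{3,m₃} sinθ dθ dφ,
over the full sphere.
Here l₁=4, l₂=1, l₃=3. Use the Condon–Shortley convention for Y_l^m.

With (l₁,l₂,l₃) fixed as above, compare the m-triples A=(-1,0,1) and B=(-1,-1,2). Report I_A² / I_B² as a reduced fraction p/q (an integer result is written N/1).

Same 4,1,3: normalisation and zero-m 3j drop out of the ratio.
A: Δ: 2! 6! 0! / 9! → 1/252; sum: t=1:−1/48 = -1/48; 3j²(4 1 3; -1 0 1) = Δ·Π!·Σ² = 5/84  (sign -1)
B: Δ: 2! 6! 0! / 9! → 1/252; sum: t=0:+1/240 = 1/240; 3j²(4 1 3; -1 -1 2) = Δ·Π!·Σ² = 1/84  (sign -1)
I_A²/I_B² = (5/84)/(1/84) = 5/1

5/1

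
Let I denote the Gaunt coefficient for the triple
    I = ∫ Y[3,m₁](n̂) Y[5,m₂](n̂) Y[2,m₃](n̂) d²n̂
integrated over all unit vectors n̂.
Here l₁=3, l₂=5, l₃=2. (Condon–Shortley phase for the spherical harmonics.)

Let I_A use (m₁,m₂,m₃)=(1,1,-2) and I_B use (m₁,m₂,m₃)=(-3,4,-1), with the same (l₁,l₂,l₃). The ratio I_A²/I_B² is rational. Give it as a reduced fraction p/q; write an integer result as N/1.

Shared (l₁,l₂,l₃)=(3,5,2): N and (l;000)² cancel in I_A²/I_B².
A: Δ = 6!·0!·4!/11! = 1/2310; Racah Σ t=2..2: t=2:+1/1152 = 1/1152; ⇒ 3j(3 5 2; 1 1 -2)² = 1/154, sgn +1
B: Δ = 6!·0!·4!/11! = 1/2310; Racah Σ t=6..6: t=6:+1/4320 = 1/4320; ⇒ 3j(3 5 2; -3 4 -1)² = 2/55, sgn -1
I_A²/I_B² = (1/154)/(2/55) = 5/28

5/28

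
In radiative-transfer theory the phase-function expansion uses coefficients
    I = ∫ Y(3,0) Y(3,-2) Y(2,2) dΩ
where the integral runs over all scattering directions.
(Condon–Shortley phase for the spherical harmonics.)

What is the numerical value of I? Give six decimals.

m-sum 0 ✓  L=8 even ✓  0≤2≤6 ✓
Π(2lᵢ+1) = 7×7×5 = 245
triangle coeff Δ(3,3,2) = 1/3780
Σ_t [1,3]: t=1:−1/24 t=2:+1/4 t=3:−1/24 = 1/6
(3j)²=4/105 [(3 3 2; 0 0 0)], sign=+1
Σ_t [1,1]: t=1:−1/24 = -1/24
(3j)²=1/21 [(3 3 2; 0 -2 2)], sign=-1
⇒ 4πI² = 4/9
I = (-1)√(4/9/(4π)) = -0.18806319

-0.188063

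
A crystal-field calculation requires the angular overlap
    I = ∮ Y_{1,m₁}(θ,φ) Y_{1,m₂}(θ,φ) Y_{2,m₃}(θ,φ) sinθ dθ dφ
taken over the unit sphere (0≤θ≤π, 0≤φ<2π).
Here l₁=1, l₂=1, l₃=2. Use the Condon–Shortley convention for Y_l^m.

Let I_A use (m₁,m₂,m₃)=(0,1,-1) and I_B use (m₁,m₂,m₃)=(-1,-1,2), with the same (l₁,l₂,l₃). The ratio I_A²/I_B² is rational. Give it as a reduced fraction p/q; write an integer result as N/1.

Same 1,1,2: normalisation and zero-m 3j drop out of the ratio.
A: Δ: 0! 2! 2! / 5! → 1/30; sum: t=0:+1/2 = 1/2; 3j²(1 1 2; 0 1 -1) = Δ·Π!·Σ² = 1/10  (sign -1)
B: Δ: 0! 2! 2! / 5! → 1/30; sum: t=0:+1/4 = 1/4; 3j²(1 1 2; -1 -1 2) = Δ·Π!·Σ² = 1/5  (sign +1)
I_A²/I_B² = (1/10)/(1/5) = 1/2

1/2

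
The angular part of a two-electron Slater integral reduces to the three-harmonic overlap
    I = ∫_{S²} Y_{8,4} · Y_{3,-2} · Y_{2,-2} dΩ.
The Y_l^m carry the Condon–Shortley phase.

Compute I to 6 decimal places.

l₃=2 ∉ [5,11] — triangle fails ⇒ I = 0

0.000000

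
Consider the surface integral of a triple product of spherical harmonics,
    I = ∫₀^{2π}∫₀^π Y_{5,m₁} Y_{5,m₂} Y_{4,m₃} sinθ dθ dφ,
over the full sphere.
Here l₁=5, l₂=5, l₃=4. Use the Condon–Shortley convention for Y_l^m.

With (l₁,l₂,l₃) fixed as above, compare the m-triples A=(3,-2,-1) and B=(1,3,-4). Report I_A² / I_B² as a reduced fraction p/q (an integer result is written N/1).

Same 5,5,4: normalisation and zero-m 3j drop out of the ratio.
A: Δ: 6! 4! 4! / 15! → 1/3153150; sum: t=0:+1/17280 t=1:−1/2880 t=2:+1/6912 = -1/6912; 3j²(5 5 4; 3 -2 -1) = Δ·Π!·Σ² = 5/429  (sign +1)
B: Δ: 6! 4! 4! / 15! → 1/3153150; sum: t=4:+1/27648 = 1/27648; 3j²(5 5 4; 1 3 -4) = Δ·Π!·Σ² = 10/429  (sign +1)
I_A²/I_B² = (5/429)/(10/429) = 1/2

1/2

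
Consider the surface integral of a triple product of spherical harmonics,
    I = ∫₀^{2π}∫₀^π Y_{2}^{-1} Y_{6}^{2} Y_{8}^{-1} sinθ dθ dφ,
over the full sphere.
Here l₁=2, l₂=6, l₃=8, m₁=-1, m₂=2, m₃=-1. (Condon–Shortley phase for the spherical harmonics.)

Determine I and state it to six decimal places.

-0.150615

Checks pass: Σm=0; 16 even; l₃=8∈[4,8].
(2·2+1)(2·6+1)(2·8+1) = 1105
Δ: 0! 4! 12! / 17! → 1/30940
sum: t=0:+1/2073600 = 1/2073600
3j²(2 6 8; 0 0 0) = Δ·Π!·Σ² = 28/1105  (sign +1)
sum: t=0:+1/5806080 = 1/5806080
3j²(2 6 8; -1 2 -1) = Δ·Π!·Σ² = 9/884  (sign -1)
combine: 4πI² = 1105·28/1105·9/884 = 63/221
take √, sign -1: I = -0.15061534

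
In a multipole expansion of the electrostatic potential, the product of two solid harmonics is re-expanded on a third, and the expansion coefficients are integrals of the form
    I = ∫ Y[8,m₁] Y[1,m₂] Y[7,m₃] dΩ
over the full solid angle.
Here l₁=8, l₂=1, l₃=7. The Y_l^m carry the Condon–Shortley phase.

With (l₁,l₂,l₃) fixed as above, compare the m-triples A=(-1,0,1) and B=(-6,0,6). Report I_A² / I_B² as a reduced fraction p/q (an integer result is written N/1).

9/4

l's match ⇒ only the (l;m) 3-j factors differ between A and B.
A: triangle coeff Δ(8,1,7) = 1/2040; Σ_t [1,1]: t=1:−1/29030400 = -1/29030400; (3j)²=21/680 [(8 1 7; -1 0 1)], sign=-1
B: triangle coeff Δ(8,1,7) = 1/2040; Σ_t [1,1]: t=1:−1/6227020800 = -1/6227020800; (3j)²=7/510 [(8 1 7; -6 0 6)], sign=+1
I_A²/I_B² = (21/680)/(7/510) = 9/4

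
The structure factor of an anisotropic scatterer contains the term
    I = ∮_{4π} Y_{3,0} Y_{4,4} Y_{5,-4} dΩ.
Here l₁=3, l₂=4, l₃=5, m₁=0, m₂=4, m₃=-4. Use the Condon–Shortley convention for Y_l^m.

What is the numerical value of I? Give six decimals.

-0.207724

Checks pass: Σm=0; 12 even; l₃=5∈[1,7].
(2·3+1)(2·4+1)(2·5+1) = 693
Δ: 2! 4! 6! / 13! → 1/180180
sum: t=0:+1/576 t=1:−1/144 t=2:+1/576 = -1/288
3j²(3 4 5; 0 0 0) = Δ·Π!·Σ² = 20/1001  (sign +1)
sum: t=2:+1/8640 = 1/8640
3j²(3 4 5; 0 4 -4) = Δ·Π!·Σ² = 28/715  (sign -1)
combine: 4πI² = 693·20/1001·28/715 = 1008/1859
take √, sign -1: I = -0.20772350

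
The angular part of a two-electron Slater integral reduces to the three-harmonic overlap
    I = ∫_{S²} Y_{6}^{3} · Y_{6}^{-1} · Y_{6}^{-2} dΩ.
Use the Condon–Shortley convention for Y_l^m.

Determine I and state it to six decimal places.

Checks pass: Σm=0; 18 even; l₃=6∈[0,12].
(2·6+1)(2·6+1)(2·6+1) = 2197
Δ: 6! 6! 6! / 19! → 1/325909584
sum: t=0:+1/373248000 t=1:−1/1728000 t=2:+1/110592 t=3:−1/46656 t=4:+1/110592 t=5:−1/1728000 t=6:+1/373248000 = -7/1555200
3j²(6 6 6; 0 0 0) = Δ·Π!·Σ² = 400/46189  (sign -1)
sum: t=0:+1/3110400 t=1:−1/276480 t=2:+1/207360 t=3:−1/1244160 = 1/1382400
3j²(6 6 6; 3 -1 -2) = Δ·Π!·Σ² = 189/92378  (sign +1)
combine: 4πI² = 2197·400/46189·189/92378 = 491400/12623809
take √, sign -1: I = -0.05565670

-0.055657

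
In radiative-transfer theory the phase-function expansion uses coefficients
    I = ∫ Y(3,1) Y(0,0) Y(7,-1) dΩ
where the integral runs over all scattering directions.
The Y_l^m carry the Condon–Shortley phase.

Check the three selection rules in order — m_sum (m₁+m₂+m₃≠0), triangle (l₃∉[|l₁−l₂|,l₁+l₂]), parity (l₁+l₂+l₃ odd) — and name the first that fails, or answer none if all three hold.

azimuthal sum: 1 + 0 − 1 = 0  ✓
3 ≤ 7 ≤ 3 (triangle on l)  ✗
L = 3 + 0 + 7 = 10 (even)

triangle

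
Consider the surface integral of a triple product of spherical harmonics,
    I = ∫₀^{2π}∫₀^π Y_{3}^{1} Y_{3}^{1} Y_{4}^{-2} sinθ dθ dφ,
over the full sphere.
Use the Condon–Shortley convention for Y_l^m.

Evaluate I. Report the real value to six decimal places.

m-sum 0 ✓  L=10 even ✓  0≤4≤6 ✓
Π(2lᵢ+1) = 7×7×9 = 441
triangle coeff Δ(3,3,4) = 1/34650
Σ_t [0,2]: t=0:+1/72 t=1:−1/16 t=2:+1/72 = -5/144
(3j)²=2/77 [(3 3 4; 0 0 0)], sign=-1
Σ_t [0,2]: t=0:+1/192 t=1:−1/36 t=2:+1/192 = -5/288
(3j)²=20/693 [(3 3 4; 1 1 -2)], sign=-1
⇒ 4πI² = 40/121
I = (+1)√(40/121/(4π)) = 0.16219310

0.162193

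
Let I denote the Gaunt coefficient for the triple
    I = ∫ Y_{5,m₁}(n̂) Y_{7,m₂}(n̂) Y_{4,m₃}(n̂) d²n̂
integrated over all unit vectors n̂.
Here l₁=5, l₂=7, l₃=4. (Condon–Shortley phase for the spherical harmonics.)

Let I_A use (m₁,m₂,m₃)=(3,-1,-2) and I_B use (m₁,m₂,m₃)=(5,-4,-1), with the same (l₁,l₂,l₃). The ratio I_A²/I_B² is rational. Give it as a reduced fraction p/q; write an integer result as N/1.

845/594

l's match ⇒ only the (l;m) 3-j factors differ between A and B.
A: triangle coeff Δ(5,7,4) = 1/6126120; Σ_t [0,2]: t=0:+1/58060800 t=1:−1/604800 t=2:+1/138240 = 13/2322432; (3j)²=1625/94248 [(5 7 4; 3 -1 -2)], sign=+1
B: triangle coeff Δ(5,7,4) = 1/6126120; Σ_t [0,0]: t=0:+1/2903040 = 1/2903040; (3j)²=75/6188 [(5 7 4; 5 -4 -1)], sign=-1
I_A²/I_B² = (1625/94248)/(75/6188) = 845/594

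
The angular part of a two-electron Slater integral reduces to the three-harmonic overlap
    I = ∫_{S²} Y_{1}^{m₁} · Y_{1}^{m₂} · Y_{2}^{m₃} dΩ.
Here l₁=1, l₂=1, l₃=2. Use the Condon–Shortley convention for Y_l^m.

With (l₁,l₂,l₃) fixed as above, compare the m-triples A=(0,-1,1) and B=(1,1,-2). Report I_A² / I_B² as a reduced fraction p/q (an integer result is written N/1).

1/2

l's match ⇒ only the (l;m) 3-j factors differ between A and B.
A: triangle coeff Δ(1,1,2) = 1/30; Σ_t [0,0]: t=0:+1/2 = 1/2; (3j)²=1/10 [(1 1 2; 0 -1 1)], sign=-1
B: triangle coeff Δ(1,1,2) = 1/30; Σ_t [0,0]: t=0:+1/4 = 1/4; (3j)²=1/5 [(1 1 2; 1 1 -2)], sign=+1
I_A²/I_B² = (1/10)/(1/5) = 1/2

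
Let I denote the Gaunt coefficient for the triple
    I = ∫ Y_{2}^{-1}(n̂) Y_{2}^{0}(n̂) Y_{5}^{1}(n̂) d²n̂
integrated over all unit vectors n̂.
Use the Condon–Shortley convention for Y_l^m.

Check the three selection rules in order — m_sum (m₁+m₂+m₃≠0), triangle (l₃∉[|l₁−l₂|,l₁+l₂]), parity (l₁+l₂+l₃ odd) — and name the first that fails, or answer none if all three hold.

triangle

Σmᵢ = 0  ✓
l₃∈[|l₁−l₂|,l₁+l₂]=[0,4], have l₃=5  ✗
Σlᵢ = 9 ⇒ odd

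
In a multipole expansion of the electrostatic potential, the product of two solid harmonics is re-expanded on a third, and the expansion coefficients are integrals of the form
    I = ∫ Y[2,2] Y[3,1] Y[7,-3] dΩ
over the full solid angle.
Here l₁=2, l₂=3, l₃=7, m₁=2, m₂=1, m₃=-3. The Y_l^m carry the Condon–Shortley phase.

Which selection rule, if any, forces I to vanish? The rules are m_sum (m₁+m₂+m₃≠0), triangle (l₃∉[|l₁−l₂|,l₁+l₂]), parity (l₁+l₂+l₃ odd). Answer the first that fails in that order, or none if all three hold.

m₁+m₂+m₃ = 2 + 1 − 3 = 0  ✓
triangle: |2−3|=1 ≤ l₃=7 ≤ 2+3=5  ✗
parity: l₁+l₂+l₃ = 12 is even

triangle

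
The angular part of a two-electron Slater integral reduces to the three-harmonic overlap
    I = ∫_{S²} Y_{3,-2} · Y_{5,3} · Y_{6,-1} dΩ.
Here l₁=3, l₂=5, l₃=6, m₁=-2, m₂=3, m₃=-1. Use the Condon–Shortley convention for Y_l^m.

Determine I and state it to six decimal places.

Rules hold: Σm=0, L=14 even, 2≤6≤8.
N = 7·11·13 = 1001
Δ = 2!·4!·8!/15! = 1/675675
Racah Σ t=0..2: t=0:+1/8640 t=1:−1/2304 t=2:+1/8640 = -7/34560
⇒ 3j(3 5 6; 0 0 0)² = 7/429, sgn -1
Racah Σ t=1..2: t=1:−1/120960 t=2:+1/17280 = 1/20160
⇒ 3j(3 5 6; -2 3 -1)² = 64/3003, sgn -1
4πI² = N·(3j₀)²·(3jₘ)² = 448/1287
I = +1·√(0.348096/4π) = 0.16643505

0.166435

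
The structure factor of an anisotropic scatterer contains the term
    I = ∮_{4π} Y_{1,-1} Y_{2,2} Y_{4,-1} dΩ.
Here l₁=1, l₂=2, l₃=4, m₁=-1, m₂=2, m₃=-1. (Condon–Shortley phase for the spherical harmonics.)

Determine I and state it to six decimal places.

|1−2|≤4≤1+2 violated ⇒ I = 0

0.000000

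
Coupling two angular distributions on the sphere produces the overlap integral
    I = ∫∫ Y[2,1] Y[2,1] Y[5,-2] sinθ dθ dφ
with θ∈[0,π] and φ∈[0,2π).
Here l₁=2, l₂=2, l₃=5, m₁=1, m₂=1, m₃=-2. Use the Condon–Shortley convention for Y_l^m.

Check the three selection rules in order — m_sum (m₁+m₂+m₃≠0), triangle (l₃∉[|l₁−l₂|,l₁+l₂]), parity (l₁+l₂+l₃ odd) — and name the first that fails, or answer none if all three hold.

triangle

m₁+m₂+m₃ = 1 + 1 − 2 = 0  ✓
triangle: |2−2|=0 ≤ l₃=5 ≤ 2+2=4  ✗
parity: l₁+l₂+l₃ = 9 is odd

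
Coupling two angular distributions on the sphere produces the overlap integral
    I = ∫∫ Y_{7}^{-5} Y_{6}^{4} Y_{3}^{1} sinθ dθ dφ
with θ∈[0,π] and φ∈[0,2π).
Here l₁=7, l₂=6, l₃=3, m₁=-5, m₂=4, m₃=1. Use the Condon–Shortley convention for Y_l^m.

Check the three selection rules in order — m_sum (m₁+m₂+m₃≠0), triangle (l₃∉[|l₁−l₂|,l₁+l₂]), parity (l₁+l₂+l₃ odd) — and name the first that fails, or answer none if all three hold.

none

azimuthal sum: -5 + 4 + 1 = 0  ✓
1 ≤ 3 ≤ 13 (triangle on l)  ✓
L = 7 + 6 + 3 = 16 (even)  ✓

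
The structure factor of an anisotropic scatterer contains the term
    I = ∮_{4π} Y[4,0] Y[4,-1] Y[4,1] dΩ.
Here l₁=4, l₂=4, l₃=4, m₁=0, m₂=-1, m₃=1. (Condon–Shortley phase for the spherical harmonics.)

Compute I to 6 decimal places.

-0.068481

Rules hold: Σm=0, L=12 even, 0≤4≤8.
N = 9·9·9 = 729
Δ = 4!·4!·4!/13! = 1/450450
Racah Σ t=0..4: t=0:+1/13824 t=1:−1/216 t=2:+1/64 t=3:−1/216 t=4:+1/13824 = 5/768
⇒ 3j(4 4 4; 0 0 0)² = 18/1001, sgn +1
Racah Σ t=0..3: t=0:+1/3456 t=1:−1/144 t=2:+1/96 t=3:−1/864 = 1/384
⇒ 3j(4 4 4; 0 -1 1)² = 9/2002, sgn -1
4πI² = N·(3j₀)²·(3jₘ)² = 59049/1002001
I = -1·√(0.0589311/4π) = -0.06848055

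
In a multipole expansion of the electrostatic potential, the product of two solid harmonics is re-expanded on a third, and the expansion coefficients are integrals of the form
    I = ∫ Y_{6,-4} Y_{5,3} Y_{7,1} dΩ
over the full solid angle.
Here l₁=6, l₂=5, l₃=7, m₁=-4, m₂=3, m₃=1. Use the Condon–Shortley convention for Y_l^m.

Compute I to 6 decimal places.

Rules hold: Σm=0, L=18 even, 1≤7≤11.
N = 13·11·15 = 2145
Δ = 4!·8!·6!/19! = 1/174594420
Racah Σ t=0..4: t=0:+1/4147200 t=1:−1/207360 t=2:+1/82944 t=3:−1/207360 t=4:+1/4147200 = 1/345600
⇒ 3j(6 5 7; 0 0 0)² = 420/46189, sgn -1
Racah Σ t=2..4: t=2:+1/116121600 t=3:−1/3628800 t=4:+1/1658880 = 13/38707200
⇒ 3j(6 5 7; -4 3 1)² = 39/3553, sgn +1
4πI² = N·(3j₀)²·(3jₘ)² = 245700/1147619
I = -1·√(0.214095/4π) = -0.13052653

-0.130527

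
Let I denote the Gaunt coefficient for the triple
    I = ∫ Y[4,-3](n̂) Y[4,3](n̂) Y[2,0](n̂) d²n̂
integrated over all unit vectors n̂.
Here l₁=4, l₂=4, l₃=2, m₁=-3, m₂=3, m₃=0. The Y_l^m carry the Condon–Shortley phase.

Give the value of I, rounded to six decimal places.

0.057344

m-sum 0 ✓  L=10 even ✓  0≤2≤8 ✓
Π(2lᵢ+1) = 9×9×5 = 405
triangle coeff Δ(4,4,2) = 1/13860
Σ_t [2,4]: t=2:+1/192 t=3:−1/36 t=4:+1/192 = -5/288
(3j)²=20/693 [(4 4 2; 0 0 0)], sign=-1
Σ_t [5,6]: t=5:−1/480 t=6:+1/720 = -1/1440
(3j)²=7/1980 [(4 4 2; -3 3 0)], sign=-1
⇒ 4πI² = 5/121
I = (+1)√(5/121/(4π)) = 0.05734392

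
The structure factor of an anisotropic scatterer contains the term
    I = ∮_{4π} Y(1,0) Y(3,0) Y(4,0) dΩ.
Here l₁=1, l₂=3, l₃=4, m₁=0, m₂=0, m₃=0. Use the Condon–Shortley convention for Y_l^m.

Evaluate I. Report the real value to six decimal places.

Checks pass: Σm=0; 8 even; l₃=4∈[2,4].
(2·1+1)(2·3+1)(2·4+1) = 189
Δ: 0! 2! 6! / 9! → 1/252
sum: t=0:+1/36 = 1/36
3j²(1 3 4; 0 0 0) = Δ·Π!·Σ² = 4/63  (sign +1)
(m-triple is (0,0,0) — same symbol as above.)
combine: 4πI² = 189·4/63·4/63 = 16/21
take √, sign +1: I = 0.24623252

0.246233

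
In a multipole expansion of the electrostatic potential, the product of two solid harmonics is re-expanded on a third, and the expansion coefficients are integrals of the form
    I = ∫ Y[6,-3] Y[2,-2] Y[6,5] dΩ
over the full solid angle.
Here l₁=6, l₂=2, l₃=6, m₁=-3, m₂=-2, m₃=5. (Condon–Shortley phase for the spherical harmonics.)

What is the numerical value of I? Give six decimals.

Checks pass: Σm=0; 14 even; l₃=6∈[4,8].
(2·6+1)(2·2+1)(2·6+1) = 845
Δ: 2! 10! 2! / 15! → 1/90090
sum: t=0:+1/69120 t=1:−1/14400 t=2:+1/69120 = -7/172800
3j²(6 2 6; 0 0 0) = Δ·Π!·Σ² = 14/715  (sign -1)
sum: t=0:+1/1451520 = 1/1451520
3j²(6 2 6; -3 -2 5) = Δ·Π!·Σ² = 1/91  (sign -1)
combine: 4πI² = 845·14/715·1/91 = 2/11
take √, sign +1: I = 0.12028562

0.120286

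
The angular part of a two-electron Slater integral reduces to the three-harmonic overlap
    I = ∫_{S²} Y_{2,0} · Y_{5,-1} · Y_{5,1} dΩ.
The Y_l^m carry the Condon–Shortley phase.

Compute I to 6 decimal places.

Rules hold: Σm=0, L=12 even, 3≤5≤7.
N = 5·11·11 = 605
Δ = 2!·2!·8!/13! = 1/38610
Racah Σ t=0..2: t=0:+1/2880 t=1:−1/576 t=2:+1/2880 = -1/960
⇒ 3j(2 5 5; 0 0 0)² = 10/429, sgn +1
Racah Σ t=0..2: t=0:+1/2304 t=1:−1/720 t=2:+1/5760 = -1/1280
⇒ 3j(2 5 5; 0 -1 1)² = 27/1430, sgn -1
4πI² = N·(3j₀)²·(3jₘ)² = 45/169
I = -1·√(0.266272/4π) = -0.14556534

-0.145565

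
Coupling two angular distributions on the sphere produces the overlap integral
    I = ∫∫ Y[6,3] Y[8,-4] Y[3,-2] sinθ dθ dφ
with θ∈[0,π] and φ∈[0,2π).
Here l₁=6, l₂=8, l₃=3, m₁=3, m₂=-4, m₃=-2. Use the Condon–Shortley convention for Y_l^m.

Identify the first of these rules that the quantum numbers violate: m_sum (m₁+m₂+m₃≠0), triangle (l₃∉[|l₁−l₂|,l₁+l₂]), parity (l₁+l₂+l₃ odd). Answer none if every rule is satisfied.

Σmᵢ = -3  ✗
l₃∈[|l₁−l₂|,l₁+l₂]=[2,14], have l₃=3
Σlᵢ = 17 ⇒ odd

m_sum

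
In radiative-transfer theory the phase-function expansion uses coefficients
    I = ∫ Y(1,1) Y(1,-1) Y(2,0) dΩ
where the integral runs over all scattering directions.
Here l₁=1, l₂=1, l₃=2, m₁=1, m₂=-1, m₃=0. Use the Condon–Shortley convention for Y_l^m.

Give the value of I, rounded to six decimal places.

Checks pass: Σm=0; 4 even; l₃=2∈[0,2].
(2·1+1)(2·1+1)(2·2+1) = 45
Δ: 0! 2! 2! / 5! → 1/30
sum: t=0:+1/1 = 1/1
3j²(1 1 2; 0 0 0) = Δ·Π!·Σ² = 2/15  (sign +1)
sum: t=0:+1/4 = 1/4
3j²(1 1 2; 1 -1 0) = Δ·Π!·Σ² = 1/30  (sign +1)
combine: 4πI² = 45·2/15·1/30 = 1/5
take √, sign +1: I = 0.12615663

0.126157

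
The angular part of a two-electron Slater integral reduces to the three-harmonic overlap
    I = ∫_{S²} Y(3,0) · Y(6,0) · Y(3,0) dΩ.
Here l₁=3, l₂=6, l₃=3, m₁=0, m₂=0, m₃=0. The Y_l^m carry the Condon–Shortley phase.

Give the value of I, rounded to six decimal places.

0.237088

Rules hold: Σm=0, L=12 even, 3≤3≤9.
N = 7·13·7 = 637
Δ = 6!·0!·6!/13! = 1/12012
Racah Σ t=3..3: t=3:−1/1296 = -1/1296
⇒ 3j(3 6 3; 0 0 0)² = 100/3003, sgn +1
(m-triple is (0,0,0) — same symbol as above.)
4πI² = N·(3j₀)²·(3jₘ)² = 10000/14157
I = +1·√(0.706364/4π) = 0.23708793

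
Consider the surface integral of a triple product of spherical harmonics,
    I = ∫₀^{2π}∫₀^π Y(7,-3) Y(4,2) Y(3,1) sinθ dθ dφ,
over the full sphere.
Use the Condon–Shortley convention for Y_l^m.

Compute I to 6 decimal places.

-0.239176

Checks pass: Σm=0; 14 even; l₃=3∈[3,11].
(2·7+1)(2·4+1)(2·3+1) = 945
Δ: 8! 6! 0! / 15! → 1/45045
sum: t=4:+1/20736 = 1/20736
3j²(7 4 3; 0 0 0) = Δ·Π!·Σ² = 35/1287  (sign -1)
sum: t=6:+1/69120 = 1/69120
3j²(7 4 3; -3 2 1) = Δ·Π!·Σ² = 4/143  (sign +1)
combine: 4πI² = 945·35/1287·4/143 = 14700/20449
take √, sign -1: I = -0.23917605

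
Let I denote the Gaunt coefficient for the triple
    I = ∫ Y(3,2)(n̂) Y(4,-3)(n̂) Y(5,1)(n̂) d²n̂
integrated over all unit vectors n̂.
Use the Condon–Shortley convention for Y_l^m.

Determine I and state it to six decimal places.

0.160929

m-sum 0 ✓  L=12 even ✓  1≤5≤7 ✓
Π(2lᵢ+1) = 7×9×11 = 693
triangle coeff Δ(3,4,5) = 1/180180
Σ_t [0,2]: t=0:+1/576 t=1:−1/144 t=2:+1/576 = -1/288
(3j)²=20/1001 [(3 4 5; 0 0 0)], sign=+1
Σ_t [0,1]: t=0:+1/1440 t=1:−1/17280 = 11/17280
(3j)²=11/468 [(3 4 5; 2 -3 1)], sign=+1
⇒ 4πI² = 55/169
I = (+1)√(55/169/(4π)) = 0.16092854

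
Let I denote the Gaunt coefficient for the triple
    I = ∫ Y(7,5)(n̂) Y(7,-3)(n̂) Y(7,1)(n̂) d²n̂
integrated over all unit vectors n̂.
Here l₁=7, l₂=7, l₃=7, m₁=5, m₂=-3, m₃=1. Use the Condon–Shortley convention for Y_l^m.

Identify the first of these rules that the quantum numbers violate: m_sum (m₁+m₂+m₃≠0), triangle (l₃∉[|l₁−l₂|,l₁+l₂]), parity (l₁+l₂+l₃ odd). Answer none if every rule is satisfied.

m_sum

m₁+m₂+m₃ = 5 − 3 + 1 = 3  ✗
triangle: |7−7|=0 ≤ l₃=7 ≤ 7+7=14
parity: l₁+l₂+l₃ = 21 is odd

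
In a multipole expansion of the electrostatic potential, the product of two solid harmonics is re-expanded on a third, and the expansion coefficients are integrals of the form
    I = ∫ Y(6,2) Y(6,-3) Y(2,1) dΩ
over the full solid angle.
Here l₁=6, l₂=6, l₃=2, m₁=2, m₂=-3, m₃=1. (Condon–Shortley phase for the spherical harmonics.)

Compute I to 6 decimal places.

-0.140463

m-sum 0 ✓  L=14 even ✓  0≤2≤12 ✓
Π(2lᵢ+1) = 13×13×5 = 845
triangle coeff Δ(6,6,2) = 1/90090
Σ_t [4,6]: t=4:+1/69120 t=5:−1/14400 t=6:+1/69120 = -7/172800
(3j)²=14/715 [(6 6 2; 0 0 0)], sign=-1
Σ_t [2,3]: t=2:+1/161280 t=3:−1/60480 = -1/96768
(3j)²=15/1001 [(6 6 2; 2 -3 1)], sign=+1
⇒ 4πI² = 30/121
I = (-1)√(30/121/(4π)) = -0.14046335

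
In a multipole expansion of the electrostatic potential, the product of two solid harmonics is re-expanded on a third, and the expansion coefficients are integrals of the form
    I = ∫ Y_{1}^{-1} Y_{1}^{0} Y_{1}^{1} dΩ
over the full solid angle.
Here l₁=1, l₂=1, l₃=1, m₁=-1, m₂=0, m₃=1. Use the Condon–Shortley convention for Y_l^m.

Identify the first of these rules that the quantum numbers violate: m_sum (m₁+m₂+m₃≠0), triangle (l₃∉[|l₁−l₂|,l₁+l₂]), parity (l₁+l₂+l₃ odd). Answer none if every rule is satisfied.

azimuthal sum: -1 + 0 + 1 = 0  ✓
0 ≤ 1 ≤ 2 (triangle on l)  ✓
L = 1 + 1 + 1 = 3 (odd)  ✗

parity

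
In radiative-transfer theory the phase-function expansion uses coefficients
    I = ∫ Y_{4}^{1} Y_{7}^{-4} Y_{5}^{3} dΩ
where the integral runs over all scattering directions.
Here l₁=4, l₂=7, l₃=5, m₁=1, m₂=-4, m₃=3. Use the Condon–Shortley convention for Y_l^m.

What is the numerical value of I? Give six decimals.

0.052474

Checks pass: Σm=0; 16 even; l₃=5∈[3,11].
(2·4+1)(2·7+1)(2·5+1) = 1485
Δ: 6! 2! 8! / 17! → 1/6126120
sum: t=2:+1/69120 t=3:−1/20736 t=4:+1/69120 = -1/51840
3j²(4 7 5; 0 0 0) = Δ·Π!·Σ² = 280/21879  (sign +1)
sum: t=1:−1/345600 t=2:+1/241920 t=3:−1/2903040 = 13/14515200
3j²(4 7 5; 1 -4 3) = Δ·Π!·Σ² = 13/7140  (sign +1)
combine: 4πI² = 1485·280/21879·13/7140 = 10/289
take √, sign +1: I = 0.05247424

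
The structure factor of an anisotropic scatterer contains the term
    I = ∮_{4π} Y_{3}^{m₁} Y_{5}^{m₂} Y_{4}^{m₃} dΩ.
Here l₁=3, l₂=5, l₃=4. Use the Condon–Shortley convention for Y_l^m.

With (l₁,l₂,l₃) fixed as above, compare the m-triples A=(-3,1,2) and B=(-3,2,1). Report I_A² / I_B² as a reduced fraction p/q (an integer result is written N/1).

Shared (l₁,l₂,l₃)=(3,5,4): N and (l;000)² cancel in I_A²/I_B².
A: Δ = 4!·2!·6!/13! = 1/180180; Racah Σ t=4..4: t=4:+1/2304 = 1/2304; ⇒ 3j(3 5 4; -3 1 2)² = 75/4004, sgn +1
B: Δ = 4!·2!·6!/13! = 1/180180; Racah Σ t=4..4: t=4:+1/1728 = 1/1728; ⇒ 3j(3 5 4; -3 2 1)² = 25/858, sgn -1
I_A²/I_B² = (75/4004)/(25/858) = 9/14

9/14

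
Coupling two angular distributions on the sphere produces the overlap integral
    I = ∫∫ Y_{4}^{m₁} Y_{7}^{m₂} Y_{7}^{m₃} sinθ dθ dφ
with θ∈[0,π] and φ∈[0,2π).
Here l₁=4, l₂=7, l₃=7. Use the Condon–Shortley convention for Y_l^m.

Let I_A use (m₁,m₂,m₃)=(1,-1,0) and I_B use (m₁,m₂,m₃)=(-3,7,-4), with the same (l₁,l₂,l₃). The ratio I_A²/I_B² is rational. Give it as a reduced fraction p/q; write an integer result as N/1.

l's match ⇒ only the (l;m) 3-j factors differ between A and B.
A: triangle coeff Δ(4,7,7) = 1/58198140; Σ_t [0,3]: t=0:+1/2488320 t=1:−1/345600 t=2:+1/414720 t=3:−1/4354560 = -1/3225600; (3j)²=81/92378 [(4 7 7; 1 -1 0)], sign=+1
B: triangle coeff Δ(4,7,7) = 1/58198140; Σ_t [4,4]: t=4:+1/522547200 = 1/522547200; (3j)²=77/11628 [(4 7 7; -3 7 -4)], sign=-1
I_A²/I_B² = (81/92378)/(77/11628) = 1458/11011

1458/11011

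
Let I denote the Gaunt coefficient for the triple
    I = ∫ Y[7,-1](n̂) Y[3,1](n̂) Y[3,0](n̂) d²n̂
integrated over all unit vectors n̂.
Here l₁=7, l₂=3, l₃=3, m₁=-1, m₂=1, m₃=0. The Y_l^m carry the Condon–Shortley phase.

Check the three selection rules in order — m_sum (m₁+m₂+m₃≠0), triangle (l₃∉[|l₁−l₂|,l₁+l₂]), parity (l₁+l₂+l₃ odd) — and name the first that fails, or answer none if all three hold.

triangle

azimuthal sum: -1 + 1 + 0 = 0  ✓
4 ≤ 3 ≤ 10 (triangle on l)  ✗
L = 7 + 3 + 3 = 13 (odd)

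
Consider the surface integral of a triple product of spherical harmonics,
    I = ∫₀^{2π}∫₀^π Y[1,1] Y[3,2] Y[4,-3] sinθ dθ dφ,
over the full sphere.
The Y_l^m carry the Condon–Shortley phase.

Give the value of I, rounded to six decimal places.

Checks pass: Σm=0; 8 even; l₃=4∈[2,4].
(2·1+1)(2·3+1)(2·4+1) = 189
Δ: 0! 2! 6! / 9! → 1/252
sum: t=0:+1/36 = 1/36
3j²(1 3 4; 0 0 0) = Δ·Π!·Σ² = 4/63  (sign +1)
sum: t=0:+1/240 = 1/240
3j²(1 3 4; 1 2 -3) = Δ·Π!·Σ² = 1/12  (sign -1)
combine: 4πI² = 189·4/63·1/12 = 1/1
take √, sign -1: I = -0.28209479

-0.282095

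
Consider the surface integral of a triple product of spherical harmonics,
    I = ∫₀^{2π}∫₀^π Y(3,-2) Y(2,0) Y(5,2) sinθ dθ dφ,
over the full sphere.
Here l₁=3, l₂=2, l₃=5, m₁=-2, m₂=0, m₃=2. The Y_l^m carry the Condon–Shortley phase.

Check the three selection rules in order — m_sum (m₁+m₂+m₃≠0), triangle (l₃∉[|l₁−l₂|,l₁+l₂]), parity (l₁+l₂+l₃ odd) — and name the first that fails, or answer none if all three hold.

m₁+m₂+m₃ = -2 + 0 + 2 = 0  ✓
triangle: |3−2|=1 ≤ l₃=5 ≤ 3+2=5  ✓
parity: l₁+l₂+l₃ = 10 is even  ✓

none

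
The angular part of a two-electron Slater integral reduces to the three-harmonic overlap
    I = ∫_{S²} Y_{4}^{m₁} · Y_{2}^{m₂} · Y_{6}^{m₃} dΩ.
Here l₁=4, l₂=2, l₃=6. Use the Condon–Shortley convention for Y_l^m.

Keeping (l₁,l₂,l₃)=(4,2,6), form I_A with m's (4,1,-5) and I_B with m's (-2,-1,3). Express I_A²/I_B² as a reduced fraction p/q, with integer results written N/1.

Shared (l₁,l₂,l₃)=(4,2,6): N and (l;000)² cancel in I_A²/I_B².
A: Δ = 0!·8!·4!/13! = 1/6435; Racah Σ t=0..0: t=0:+1/241920 = 1/241920; ⇒ 3j(4 2 6; 4 1 -5)² = 1/39, sgn -1
B: Δ = 0!·8!·4!/13! = 1/6435; Racah Σ t=0..0: t=0:+1/8640 = 1/8640; ⇒ 3j(4 2 6; -2 -1 3)² = 28/715, sgn -1
I_A²/I_B² = (1/39)/(28/715) = 55/84

55/84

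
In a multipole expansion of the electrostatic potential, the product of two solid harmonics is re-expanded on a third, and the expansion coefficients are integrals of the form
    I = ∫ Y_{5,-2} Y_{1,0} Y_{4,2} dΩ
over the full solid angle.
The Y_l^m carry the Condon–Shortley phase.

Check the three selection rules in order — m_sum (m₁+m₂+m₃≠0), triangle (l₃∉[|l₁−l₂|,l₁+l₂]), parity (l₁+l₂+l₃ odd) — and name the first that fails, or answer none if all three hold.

azimuthal sum: -2 + 0 + 2 = 0  ✓
4 ≤ 4 ≤ 6 (triangle on l)  ✓
L = 5 + 1 + 4 = 10 (even)  ✓

none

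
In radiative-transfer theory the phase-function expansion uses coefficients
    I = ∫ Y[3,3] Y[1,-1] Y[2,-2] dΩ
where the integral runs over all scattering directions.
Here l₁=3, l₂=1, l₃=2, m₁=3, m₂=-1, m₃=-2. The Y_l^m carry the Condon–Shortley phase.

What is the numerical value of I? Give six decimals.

-0.319865

Rules hold: Σm=0, L=6 even, 2≤2≤4.
N = 7·3·5 = 105
Δ = 2!·4!·0!/7! = 1/105
Racah Σ t=1..1: t=1:−1/4 = -1/4
⇒ 3j(3 1 2; 0 0 0)² = 3/35, sgn -1
Racah Σ t=0..0: t=0:+1/48 = 1/48
⇒ 3j(3 1 2; 3 -1 -2)² = 1/7, sgn +1
4πI² = N·(3j₀)²·(3jₘ)² = 9/7
I = -1·√(1.28571/4π) = -0.31986543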